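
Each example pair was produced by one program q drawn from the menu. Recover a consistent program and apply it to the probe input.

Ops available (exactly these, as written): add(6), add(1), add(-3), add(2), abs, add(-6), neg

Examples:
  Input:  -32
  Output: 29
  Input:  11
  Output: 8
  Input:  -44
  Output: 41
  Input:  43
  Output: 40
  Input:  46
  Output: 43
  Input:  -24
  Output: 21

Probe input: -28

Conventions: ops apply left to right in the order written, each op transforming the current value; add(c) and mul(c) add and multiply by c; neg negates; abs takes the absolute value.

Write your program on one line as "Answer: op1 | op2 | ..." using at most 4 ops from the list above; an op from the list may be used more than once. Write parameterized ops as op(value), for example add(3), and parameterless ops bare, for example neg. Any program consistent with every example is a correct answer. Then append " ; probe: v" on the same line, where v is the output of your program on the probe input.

neg | abs | add(-3) ; probe: 25

Check, running the answer program on each example:
  -32 -> 32 -> 32 -> 29
  11 -> -11 -> 11 -> 8
  -44 -> 44 -> 44 -> 41
  43 -> -43 -> 43 -> 40
  46 -> -46 -> 46 -> 43
  -24 -> 24 -> 24 -> 21
  probe: -28 -> 28 -> 28 -> 25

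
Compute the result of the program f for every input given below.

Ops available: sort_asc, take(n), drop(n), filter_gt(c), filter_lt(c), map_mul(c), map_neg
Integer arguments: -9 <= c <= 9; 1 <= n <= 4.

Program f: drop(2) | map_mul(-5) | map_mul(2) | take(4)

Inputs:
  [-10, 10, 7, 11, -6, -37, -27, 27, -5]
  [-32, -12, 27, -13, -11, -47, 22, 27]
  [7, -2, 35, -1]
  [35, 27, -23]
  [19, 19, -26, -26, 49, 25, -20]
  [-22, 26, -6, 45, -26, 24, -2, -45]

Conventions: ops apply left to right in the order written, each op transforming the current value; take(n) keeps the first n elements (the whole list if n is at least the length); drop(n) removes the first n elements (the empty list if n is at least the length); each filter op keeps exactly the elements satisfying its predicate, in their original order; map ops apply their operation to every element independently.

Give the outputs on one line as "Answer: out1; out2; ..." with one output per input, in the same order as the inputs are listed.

[-70, -110, 60, 370]; [-270, 130, 110, 470]; [-350, 10]; [230]; [260, 260, -490, -250]; [60, -450, 260, -240]

Execution, op by op:
  [-10, 10, 7, 11, -6, -37, -27, 27, -5] -> [7, 11, -6, -37, -27, 27, -5] -> [-35, -55, 30, 185, 135, -135, 25] -> [-70, -110, 60, 370, 270, -270, 50] -> [-70, -110, 60, 370]
  [-32, -12, 27, -13, -11, -47, 22, 27] -> [27, -13, -11, -47, 22, 27] -> [-135, 65, 55, 235, -110, -135] -> [-270, 130, 110, 470, -220, -270] -> [-270, 130, 110, 470]
  [7, -2, 35, -1] -> [35, -1] -> [-175, 5] -> [-350, 10] -> [-350, 10]
  [35, 27, -23] -> [-23] -> [115] -> [230] -> [230]
  [19, 19, -26, -26, 49, 25, -20] -> [-26, -26, 49, 25, -20] -> [130, 130, -245, -125, 100] -> [260, 260, -490, -250, 200] -> [260, 260, -490, -250]
  [-22, 26, -6, 45, -26, 24, -2, -45] -> [-6, 45, -26, 24, -2, -45] -> [30, -225, 130, -120, 10, 225] -> [60, -450, 260, -240, 20, 450] -> [60, -450, 260, -240]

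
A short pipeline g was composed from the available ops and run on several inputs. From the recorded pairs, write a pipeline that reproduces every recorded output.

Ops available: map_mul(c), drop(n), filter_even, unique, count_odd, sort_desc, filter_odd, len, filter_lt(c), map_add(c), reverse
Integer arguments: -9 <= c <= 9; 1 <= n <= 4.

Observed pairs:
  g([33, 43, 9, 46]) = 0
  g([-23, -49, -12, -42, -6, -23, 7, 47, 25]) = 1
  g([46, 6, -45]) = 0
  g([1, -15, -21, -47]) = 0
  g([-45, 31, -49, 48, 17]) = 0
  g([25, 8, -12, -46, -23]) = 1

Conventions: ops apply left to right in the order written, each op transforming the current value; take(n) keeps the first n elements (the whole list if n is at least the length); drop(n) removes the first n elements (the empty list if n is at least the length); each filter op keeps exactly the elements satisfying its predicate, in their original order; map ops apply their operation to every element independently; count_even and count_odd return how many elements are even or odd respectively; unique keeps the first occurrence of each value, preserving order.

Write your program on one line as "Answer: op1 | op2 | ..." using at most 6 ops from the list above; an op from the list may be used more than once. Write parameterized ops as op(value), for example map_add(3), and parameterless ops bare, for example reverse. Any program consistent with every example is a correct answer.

filter_even | reverse | drop(2) | map_mul(-8) | len

Check, running the answer program on each example:
  [33, 43, 9, 46] -> [46] -> [46] -> [] -> [] -> 0
  [-23, -49, -12, -42, -6, -23, 7, 47, 25] -> [-12, -42, -6] -> [-6, -42, -12] -> [-12] -> [96] -> 1
  [46, 6, -45] -> [46, 6] -> [6, 46] -> [] -> [] -> 0
  [1, -15, -21, -47] -> [] -> [] -> [] -> [] -> 0
  [-45, 31, -49, 48, 17] -> [48] -> [48] -> [] -> [] -> 0
  [25, 8, -12, -46, -23] -> [8, -12, -46] -> [-46, -12, 8] -> [8] -> [-64] -> 1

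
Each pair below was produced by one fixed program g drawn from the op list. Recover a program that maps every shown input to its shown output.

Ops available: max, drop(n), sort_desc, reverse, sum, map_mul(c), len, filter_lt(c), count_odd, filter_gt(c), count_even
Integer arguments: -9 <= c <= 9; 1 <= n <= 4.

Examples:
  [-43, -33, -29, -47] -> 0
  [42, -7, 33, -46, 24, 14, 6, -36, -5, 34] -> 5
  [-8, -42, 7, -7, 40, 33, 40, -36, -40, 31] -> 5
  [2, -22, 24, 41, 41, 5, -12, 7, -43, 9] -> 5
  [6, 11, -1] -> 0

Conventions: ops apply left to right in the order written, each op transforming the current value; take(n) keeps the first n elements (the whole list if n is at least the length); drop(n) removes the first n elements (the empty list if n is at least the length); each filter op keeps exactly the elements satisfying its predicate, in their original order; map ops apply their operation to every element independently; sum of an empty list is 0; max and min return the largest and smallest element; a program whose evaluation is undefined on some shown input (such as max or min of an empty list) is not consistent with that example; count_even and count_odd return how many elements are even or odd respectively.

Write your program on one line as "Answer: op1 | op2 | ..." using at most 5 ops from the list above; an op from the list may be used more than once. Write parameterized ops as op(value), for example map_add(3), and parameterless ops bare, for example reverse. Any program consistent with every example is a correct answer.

drop(4) | map_mul(-4) | drop(1) | sort_desc | len

Check, running the answer program on each example:
  [-43, -33, -29, -47] -> [] -> [] -> [] -> [] -> 0
  [42, -7, 33, -46, 24, 14, 6, -36, -5, 34] -> [24, 14, 6, -36, -5, 34] -> [-96, -56, -24, 144, 20, -136] -> [-56, -24, 144, 20, -136] -> [144, 20, -24, -56, -136] -> 5
  [-8, -42, 7, -7, 40, 33, 40, -36, -40, 31] -> [40, 33, 40, -36, -40, 31] -> [-160, -132, -160, 144, 160, -124] -> [-132, -160, 144, 160, -124] -> [160, 144, -124, -132, -160] -> 5
  [2, -22, 24, 41, 41, 5, -12, 7, -43, 9] -> [41, 5, -12, 7, -43, 9] -> [-164, -20, 48, -28, 172, -36] -> [-20, 48, -28, 172, -36] -> [172, 48, -20, -28, -36] -> 5
  [6, 11, -1] -> [] -> [] -> [] -> [] -> 0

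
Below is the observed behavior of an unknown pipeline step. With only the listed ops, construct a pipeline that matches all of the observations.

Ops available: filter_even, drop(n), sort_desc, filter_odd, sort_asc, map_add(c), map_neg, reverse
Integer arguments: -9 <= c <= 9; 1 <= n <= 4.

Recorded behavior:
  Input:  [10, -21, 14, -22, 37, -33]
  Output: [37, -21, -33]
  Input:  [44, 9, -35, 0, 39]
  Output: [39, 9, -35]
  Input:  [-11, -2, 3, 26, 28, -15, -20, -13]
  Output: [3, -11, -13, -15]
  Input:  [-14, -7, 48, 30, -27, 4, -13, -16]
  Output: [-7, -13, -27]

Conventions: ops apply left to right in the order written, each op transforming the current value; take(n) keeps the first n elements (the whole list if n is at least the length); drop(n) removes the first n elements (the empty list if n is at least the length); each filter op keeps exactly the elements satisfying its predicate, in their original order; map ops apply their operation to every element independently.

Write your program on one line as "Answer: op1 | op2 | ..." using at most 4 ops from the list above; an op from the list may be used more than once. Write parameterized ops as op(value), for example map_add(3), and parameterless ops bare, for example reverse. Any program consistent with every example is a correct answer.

reverse | sort_asc | reverse | filter_odd

Check, running the answer program on each example:
  [10, -21, 14, -22, 37, -33] -> [-33, 37, -22, 14, -21, 10] -> [-33, -22, -21, 10, 14, 37] -> [37, 14, 10, -21, -22, -33] -> [37, -21, -33]
  [44, 9, -35, 0, 39] -> [39, 0, -35, 9, 44] -> [-35, 0, 9, 39, 44] -> [44, 39, 9, 0, -35] -> [39, 9, -35]
  [-11, -2, 3, 26, 28, -15, -20, -13] -> [-13, -20, -15, 28, 26, 3, -2, -11] -> [-20, -15, -13, -11, -2, 3, 26, 28] -> [28, 26, 3, -2, -11, -13, -15, -20] -> [3, -11, -13, -15]
  [-14, -7, 48, 30, -27, 4, -13, -16] -> [-16, -13, 4, -27, 30, 48, -7, -14] -> [-27, -16, -14, -13, -7, 4, 30, 48] -> [48, 30, 4, -7, -13, -14, -16, -27] -> [-7, -13, -27]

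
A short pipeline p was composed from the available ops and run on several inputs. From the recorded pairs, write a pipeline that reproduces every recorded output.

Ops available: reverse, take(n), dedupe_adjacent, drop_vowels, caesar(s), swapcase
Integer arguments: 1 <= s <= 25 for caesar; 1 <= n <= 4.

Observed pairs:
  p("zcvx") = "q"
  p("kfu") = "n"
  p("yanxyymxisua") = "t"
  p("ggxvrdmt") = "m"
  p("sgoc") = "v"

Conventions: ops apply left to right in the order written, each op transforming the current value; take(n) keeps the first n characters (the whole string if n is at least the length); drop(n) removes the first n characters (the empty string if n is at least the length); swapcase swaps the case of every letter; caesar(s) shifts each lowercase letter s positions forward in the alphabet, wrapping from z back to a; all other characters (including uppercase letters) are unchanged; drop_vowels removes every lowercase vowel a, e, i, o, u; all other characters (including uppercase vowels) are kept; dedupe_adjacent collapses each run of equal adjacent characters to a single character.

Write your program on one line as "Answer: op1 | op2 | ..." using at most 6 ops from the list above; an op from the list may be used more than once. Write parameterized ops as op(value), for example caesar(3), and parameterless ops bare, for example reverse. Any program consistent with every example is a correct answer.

caesar(19) | drop_vowels | reverse | dedupe_adjacent | take(1)

Check, running the answer program on each example:
  "zcvx" -> "svoq" -> "svq" -> "qvs" -> "qvs" -> "q"
  "kfu" -> "dyn" -> "dyn" -> "nyd" -> "nyd" -> "n"
  "yanxyymxisua" -> "rtgqrrfqblnt" -> "rtgqrrfqblnt" -> "tnlbqfrrqgtr" -> "tnlbqfrqgtr" -> "t"
  "ggxvrdmt" -> "zzqokwfm" -> "zzqkwfm" -> "mfwkqzz" -> "mfwkqz" -> "m"
  "sgoc" -> "lzhv" -> "lzhv" -> "vhzl" -> "vhzl" -> "v"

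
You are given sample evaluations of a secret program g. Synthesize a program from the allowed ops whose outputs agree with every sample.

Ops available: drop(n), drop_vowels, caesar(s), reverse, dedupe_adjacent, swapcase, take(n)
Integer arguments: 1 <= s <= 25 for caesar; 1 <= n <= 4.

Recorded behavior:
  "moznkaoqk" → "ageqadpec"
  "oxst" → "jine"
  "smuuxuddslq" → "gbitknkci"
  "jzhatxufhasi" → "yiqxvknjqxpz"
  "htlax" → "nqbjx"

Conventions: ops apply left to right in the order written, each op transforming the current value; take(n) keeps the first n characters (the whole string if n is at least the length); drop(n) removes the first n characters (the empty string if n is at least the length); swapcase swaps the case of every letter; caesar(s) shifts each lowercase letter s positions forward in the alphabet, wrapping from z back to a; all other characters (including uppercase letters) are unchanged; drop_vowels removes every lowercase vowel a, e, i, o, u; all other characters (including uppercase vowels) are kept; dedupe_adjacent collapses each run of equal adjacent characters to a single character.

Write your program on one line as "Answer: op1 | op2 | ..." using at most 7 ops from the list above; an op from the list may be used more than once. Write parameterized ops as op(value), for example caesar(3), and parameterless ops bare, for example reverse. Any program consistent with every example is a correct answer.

caesar(6) | dedupe_adjacent | swapcase | reverse | swapcase | caesar(10)

Check, running the answer program on each example:
  "moznkaoqk" -> "suftqguwq" -> "suftqguwq" -> "SUFTQGUWQ" -> "QWUGQTFUS" -> "qwugqtfus" -> "ageqadpec"
  "oxst" -> "udyz" -> "udyz" -> "UDYZ" -> "ZYDU" -> "zydu" -> "jine"
  "smuuxuddslq" -> "ysaadajjyrw" -> "ysadajyrw" -> "YSADAJYRW" -> "WRYJADASY" -> "wryjadasy" -> "gbitknkci"
  "jzhatxufhasi" -> "pfngzdalngyo" -> "pfngzdalngyo" -> "PFNGZDALNGYO" -> "OYGNLADZGNFP" -> "oygnladzgnfp" -> "yiqxvknjqxpz"
  "htlax" -> "nzrgd" -> "nzrgd" -> "NZRGD" -> "DGRZN" -> "dgrzn" -> "nqbjx"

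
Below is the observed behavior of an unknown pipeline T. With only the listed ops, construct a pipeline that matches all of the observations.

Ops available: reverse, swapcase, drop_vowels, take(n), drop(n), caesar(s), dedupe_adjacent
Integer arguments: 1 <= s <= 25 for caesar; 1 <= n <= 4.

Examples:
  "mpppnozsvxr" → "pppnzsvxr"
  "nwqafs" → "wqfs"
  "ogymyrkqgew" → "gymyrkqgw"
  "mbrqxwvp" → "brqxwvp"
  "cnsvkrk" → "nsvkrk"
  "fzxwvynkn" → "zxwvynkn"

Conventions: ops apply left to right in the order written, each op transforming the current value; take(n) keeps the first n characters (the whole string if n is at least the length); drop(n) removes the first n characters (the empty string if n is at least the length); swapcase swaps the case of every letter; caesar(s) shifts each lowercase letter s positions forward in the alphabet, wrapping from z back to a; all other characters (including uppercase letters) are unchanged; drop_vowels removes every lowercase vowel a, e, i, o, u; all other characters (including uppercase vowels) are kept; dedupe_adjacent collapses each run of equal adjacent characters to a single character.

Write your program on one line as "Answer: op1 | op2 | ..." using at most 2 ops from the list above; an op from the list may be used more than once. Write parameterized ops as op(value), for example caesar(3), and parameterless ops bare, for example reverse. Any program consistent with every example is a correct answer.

drop(1) | drop_vowels

Check, running the answer program on each example:
  "mpppnozsvxr" -> "pppnozsvxr" -> "pppnzsvxr"
  "nwqafs" -> "wqafs" -> "wqfs"
  "ogymyrkqgew" -> "gymyrkqgew" -> "gymyrkqgw"
  "mbrqxwvp" -> "brqxwvp" -> "brqxwvp"
  "cnsvkrk" -> "nsvkrk" -> "nsvkrk"
  "fzxwvynkn" -> "zxwvynkn" -> "zxwvynkn"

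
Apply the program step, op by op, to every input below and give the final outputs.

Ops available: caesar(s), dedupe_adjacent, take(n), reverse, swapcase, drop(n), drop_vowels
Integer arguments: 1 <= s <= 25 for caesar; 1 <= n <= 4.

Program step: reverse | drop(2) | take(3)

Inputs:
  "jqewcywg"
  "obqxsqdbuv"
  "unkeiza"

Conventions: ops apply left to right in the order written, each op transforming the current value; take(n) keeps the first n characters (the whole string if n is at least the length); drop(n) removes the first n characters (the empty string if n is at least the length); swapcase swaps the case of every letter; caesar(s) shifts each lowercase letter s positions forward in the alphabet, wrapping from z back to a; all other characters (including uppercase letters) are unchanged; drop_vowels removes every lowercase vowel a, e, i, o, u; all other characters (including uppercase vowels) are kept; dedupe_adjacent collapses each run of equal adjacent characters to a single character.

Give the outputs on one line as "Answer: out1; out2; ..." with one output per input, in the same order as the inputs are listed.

Execution, op by op:
  "jqewcywg" -> "gwycweqj" -> "ycweqj" -> "ycw"
  "obqxsqdbuv" -> "vubdqsxqbo" -> "bdqsxqbo" -> "bdq"
  "unkeiza" -> "azieknu" -> "ieknu" -> "iek"

"ycw"; "bdq"; "iek"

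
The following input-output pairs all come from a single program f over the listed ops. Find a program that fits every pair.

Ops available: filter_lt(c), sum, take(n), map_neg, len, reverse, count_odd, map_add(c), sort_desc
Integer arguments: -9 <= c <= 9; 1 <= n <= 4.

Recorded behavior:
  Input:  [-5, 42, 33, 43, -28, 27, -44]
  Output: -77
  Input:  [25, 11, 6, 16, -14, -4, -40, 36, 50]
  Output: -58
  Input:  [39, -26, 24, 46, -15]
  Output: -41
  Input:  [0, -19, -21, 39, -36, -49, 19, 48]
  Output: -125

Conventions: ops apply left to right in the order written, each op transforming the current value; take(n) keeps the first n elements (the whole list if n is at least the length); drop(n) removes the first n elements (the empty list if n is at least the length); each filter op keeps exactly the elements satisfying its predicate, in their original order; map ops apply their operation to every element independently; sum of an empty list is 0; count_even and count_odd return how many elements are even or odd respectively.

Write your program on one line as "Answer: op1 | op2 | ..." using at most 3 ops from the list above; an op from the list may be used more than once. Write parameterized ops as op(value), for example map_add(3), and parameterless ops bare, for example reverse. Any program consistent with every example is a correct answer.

sort_desc | filter_lt(5) | sum

Check, running the answer program on each example:
  [-5, 42, 33, 43, -28, 27, -44] -> [43, 42, 33, 27, -5, -28, -44] -> [-5, -28, -44] -> -77
  [25, 11, 6, 16, -14, -4, -40, 36, 50] -> [50, 36, 25, 16, 11, 6, -4, -14, -40] -> [-4, -14, -40] -> -58
  [39, -26, 24, 46, -15] -> [46, 39, 24, -15, -26] -> [-15, -26] -> -41
  [0, -19, -21, 39, -36, -49, 19, 48] -> [48, 39, 19, 0, -19, -21, -36, -49] -> [0, -19, -21, -36, -49] -> -125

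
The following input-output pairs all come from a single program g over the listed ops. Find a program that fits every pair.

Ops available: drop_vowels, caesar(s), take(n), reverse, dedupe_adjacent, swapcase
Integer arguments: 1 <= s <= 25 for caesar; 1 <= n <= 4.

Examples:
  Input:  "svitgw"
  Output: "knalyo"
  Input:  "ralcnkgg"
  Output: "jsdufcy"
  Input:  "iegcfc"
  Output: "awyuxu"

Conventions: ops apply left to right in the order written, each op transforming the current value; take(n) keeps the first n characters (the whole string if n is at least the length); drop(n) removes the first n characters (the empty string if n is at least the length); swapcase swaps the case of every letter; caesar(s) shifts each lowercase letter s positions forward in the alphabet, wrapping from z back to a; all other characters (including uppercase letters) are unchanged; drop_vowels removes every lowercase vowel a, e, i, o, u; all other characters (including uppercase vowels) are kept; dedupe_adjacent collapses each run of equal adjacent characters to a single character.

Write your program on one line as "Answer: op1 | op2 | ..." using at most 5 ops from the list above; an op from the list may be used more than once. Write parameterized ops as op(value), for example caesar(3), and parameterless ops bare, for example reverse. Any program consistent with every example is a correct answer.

reverse | dedupe_adjacent | reverse | caesar(18)

Check, running the answer program on each example:
  "svitgw" -> "wgtivs" -> "wgtivs" -> "svitgw" -> "knalyo"
  "ralcnkgg" -> "ggknclar" -> "gknclar" -> "ralcnkg" -> "jsdufcy"
  "iegcfc" -> "cfcgei" -> "cfcgei" -> "iegcfc" -> "awyuxu"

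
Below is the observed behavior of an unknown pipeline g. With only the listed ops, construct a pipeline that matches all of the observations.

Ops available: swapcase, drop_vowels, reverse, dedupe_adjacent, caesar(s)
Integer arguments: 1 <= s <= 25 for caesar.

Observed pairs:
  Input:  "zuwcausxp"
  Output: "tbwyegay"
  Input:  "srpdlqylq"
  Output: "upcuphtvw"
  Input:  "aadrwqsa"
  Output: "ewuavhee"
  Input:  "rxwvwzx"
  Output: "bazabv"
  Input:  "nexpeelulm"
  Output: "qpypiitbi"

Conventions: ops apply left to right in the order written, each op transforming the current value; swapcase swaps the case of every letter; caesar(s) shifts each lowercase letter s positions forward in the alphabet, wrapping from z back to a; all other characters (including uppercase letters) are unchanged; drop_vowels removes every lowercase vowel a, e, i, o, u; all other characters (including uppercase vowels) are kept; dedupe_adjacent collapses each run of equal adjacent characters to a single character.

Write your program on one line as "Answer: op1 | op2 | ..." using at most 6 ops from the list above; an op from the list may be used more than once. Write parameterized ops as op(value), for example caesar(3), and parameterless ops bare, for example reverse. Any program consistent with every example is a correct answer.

caesar(21) | drop_vowels | caesar(18) | caesar(9) | reverse | caesar(8)

Check, running the answer program on each example:
  "zuwcausxp" -> "uprxvpnsk" -> "prxvpnsk" -> "hjpnhfkc" -> "qsywqotl" -> "ltoqwysq" -> "tbwyegay"
  "srpdlqylq" -> "nmkygltgl" -> "nmkygltgl" -> "fecqydlyd" -> "onlzhmuhm" -> "mhumhzlno" -> "upcuphtvw"
  "aadrwqsa" -> "vvymrlnv" -> "vvymrlnv" -> "nnqejdfn" -> "wwznsmow" -> "womsnzww" -> "ewuavhee"
  "rxwvwzx" -> "msrqrus" -> "msrqrs" -> "ekjijk" -> "ntsrst" -> "tsrstn" -> "bazabv"
  "nexpeelulm" -> "izskzzgpgh" -> "zskzzgpgh" -> "rkcrryhyz" -> "atlaahqhi" -> "ihqhaalta" -> "qpypiitbi"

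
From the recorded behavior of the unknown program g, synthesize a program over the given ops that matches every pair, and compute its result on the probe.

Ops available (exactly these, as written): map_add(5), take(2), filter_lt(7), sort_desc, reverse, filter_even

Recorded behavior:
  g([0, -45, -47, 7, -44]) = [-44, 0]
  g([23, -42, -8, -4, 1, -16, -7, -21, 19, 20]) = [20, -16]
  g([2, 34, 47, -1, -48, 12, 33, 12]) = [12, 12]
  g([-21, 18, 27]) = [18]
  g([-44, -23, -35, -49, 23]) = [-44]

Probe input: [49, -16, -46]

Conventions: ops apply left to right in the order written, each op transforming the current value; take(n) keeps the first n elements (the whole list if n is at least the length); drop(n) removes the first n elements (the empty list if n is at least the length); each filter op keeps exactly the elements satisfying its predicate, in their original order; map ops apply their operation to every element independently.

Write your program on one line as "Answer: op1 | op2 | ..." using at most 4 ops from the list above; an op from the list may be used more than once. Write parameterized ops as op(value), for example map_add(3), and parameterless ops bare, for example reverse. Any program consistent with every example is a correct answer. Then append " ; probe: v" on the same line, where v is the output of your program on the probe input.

reverse | filter_even | take(2) ; probe: [-46, -16]

Check, running the answer program on each example:
  [0, -45, -47, 7, -44] -> [-44, 7, -47, -45, 0] -> [-44, 0] -> [-44, 0]
  [23, -42, -8, -4, 1, -16, -7, -21, 19, 20] -> [20, 19, -21, -7, -16, 1, -4, -8, -42, 23] -> [20, -16, -4, -8, -42] -> [20, -16]
  [2, 34, 47, -1, -48, 12, 33, 12] -> [12, 33, 12, -48, -1, 47, 34, 2] -> [12, 12, -48, 34, 2] -> [12, 12]
  [-21, 18, 27] -> [27, 18, -21] -> [18] -> [18]
  [-44, -23, -35, -49, 23] -> [23, -49, -35, -23, -44] -> [-44] -> [-44]
  probe: [49, -16, -46] -> [-46, -16, 49] -> [-46, -16] -> [-46, -16]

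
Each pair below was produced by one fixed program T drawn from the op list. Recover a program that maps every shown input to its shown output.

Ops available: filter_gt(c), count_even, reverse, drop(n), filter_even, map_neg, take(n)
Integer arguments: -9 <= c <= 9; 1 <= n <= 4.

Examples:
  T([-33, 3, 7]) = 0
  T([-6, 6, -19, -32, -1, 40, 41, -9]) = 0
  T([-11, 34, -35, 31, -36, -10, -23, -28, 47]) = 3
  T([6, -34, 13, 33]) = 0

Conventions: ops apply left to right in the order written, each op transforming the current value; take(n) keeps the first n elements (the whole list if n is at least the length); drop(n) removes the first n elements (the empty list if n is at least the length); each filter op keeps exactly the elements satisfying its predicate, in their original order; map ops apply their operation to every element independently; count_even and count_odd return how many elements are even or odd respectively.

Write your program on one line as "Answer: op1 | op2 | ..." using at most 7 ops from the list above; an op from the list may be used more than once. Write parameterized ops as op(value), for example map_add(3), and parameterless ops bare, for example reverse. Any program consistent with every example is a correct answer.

map_neg | drop(4) | reverse | filter_gt(8) | map_neg | count_even

Check, running the answer program on each example:
  [-33, 3, 7] -> [33, -3, -7] -> [] -> [] -> [] -> [] -> 0
  [-6, 6, -19, -32, -1, 40, 41, -9] -> [6, -6, 19, 32, 1, -40, -41, 9] -> [1, -40, -41, 9] -> [9, -41, -40, 1] -> [9] -> [-9] -> 0
  [-11, 34, -35, 31, -36, -10, -23, -28, 47] -> [11, -34, 35, -31, 36, 10, 23, 28, -47] -> [36, 10, 23, 28, -47] -> [-47, 28, 23, 10, 36] -> [28, 23, 10, 36] -> [-28, -23, -10, -36] -> 3
  [6, -34, 13, 33] -> [-6, 34, -13, -33] -> [] -> [] -> [] -> [] -> 0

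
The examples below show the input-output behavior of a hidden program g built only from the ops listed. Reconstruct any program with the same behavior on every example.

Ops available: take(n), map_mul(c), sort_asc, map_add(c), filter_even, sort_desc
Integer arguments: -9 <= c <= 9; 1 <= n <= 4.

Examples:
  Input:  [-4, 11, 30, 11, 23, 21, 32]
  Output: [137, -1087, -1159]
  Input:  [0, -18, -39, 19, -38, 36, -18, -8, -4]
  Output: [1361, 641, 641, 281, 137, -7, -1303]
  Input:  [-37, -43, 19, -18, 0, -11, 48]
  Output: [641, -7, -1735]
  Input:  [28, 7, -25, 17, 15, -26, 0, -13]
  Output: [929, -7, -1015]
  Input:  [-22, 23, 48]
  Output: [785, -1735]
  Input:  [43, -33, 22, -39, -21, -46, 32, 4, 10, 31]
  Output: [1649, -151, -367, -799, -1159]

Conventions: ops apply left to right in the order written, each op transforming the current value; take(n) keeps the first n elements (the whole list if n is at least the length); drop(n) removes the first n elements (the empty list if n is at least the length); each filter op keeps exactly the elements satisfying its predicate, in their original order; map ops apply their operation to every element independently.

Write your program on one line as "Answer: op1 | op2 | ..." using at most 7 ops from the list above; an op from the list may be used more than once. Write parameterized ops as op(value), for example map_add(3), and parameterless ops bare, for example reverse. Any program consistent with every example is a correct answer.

filter_even | map_mul(2) | map_mul(9) | map_mul(-2) | map_add(-7) | sort_desc

Check, running the answer program on each example:
  [-4, 11, 30, 11, 23, 21, 32] -> [-4, 30, 32] -> [-8, 60, 64] -> [-72, 540, 576] -> [144, -1080, -1152] -> [137, -1087, -1159] -> [137, -1087, -1159]
  [0, -18, -39, 19, -38, 36, -18, -8, -4] -> [0, -18, -38, 36, -18, -8, -4] -> [0, -36, -76, 72, -36, -16, -8] -> [0, -324, -684, 648, -324, -144, -72] -> [0, 648, 1368, -1296, 648, 288, 144] -> [-7, 641, 1361, -1303, 641, 281, 137] -> [1361, 641, 641, 281, 137, -7, -1303]
  [-37, -43, 19, -18, 0, -11, 48] -> [-18, 0, 48] -> [-36, 0, 96] -> [-324, 0, 864] -> [648, 0, -1728] -> [641, -7, -1735] -> [641, -7, -1735]
  [28, 7, -25, 17, 15, -26, 0, -13] -> [28, -26, 0] -> [56, -52, 0] -> [504, -468, 0] -> [-1008, 936, 0] -> [-1015, 929, -7] -> [929, -7, -1015]
  [-22, 23, 48] -> [-22, 48] -> [-44, 96] -> [-396, 864] -> [792, -1728] -> [785, -1735] -> [785, -1735]
  [43, -33, 22, -39, -21, -46, 32, 4, 10, 31] -> [22, -46, 32, 4, 10] -> [44, -92, 64, 8, 20] -> [396, -828, 576, 72, 180] -> [-792, 1656, -1152, -144, -360] -> [-799, 1649, -1159, -151, -367] -> [1649, -151, -367, -799, -1159]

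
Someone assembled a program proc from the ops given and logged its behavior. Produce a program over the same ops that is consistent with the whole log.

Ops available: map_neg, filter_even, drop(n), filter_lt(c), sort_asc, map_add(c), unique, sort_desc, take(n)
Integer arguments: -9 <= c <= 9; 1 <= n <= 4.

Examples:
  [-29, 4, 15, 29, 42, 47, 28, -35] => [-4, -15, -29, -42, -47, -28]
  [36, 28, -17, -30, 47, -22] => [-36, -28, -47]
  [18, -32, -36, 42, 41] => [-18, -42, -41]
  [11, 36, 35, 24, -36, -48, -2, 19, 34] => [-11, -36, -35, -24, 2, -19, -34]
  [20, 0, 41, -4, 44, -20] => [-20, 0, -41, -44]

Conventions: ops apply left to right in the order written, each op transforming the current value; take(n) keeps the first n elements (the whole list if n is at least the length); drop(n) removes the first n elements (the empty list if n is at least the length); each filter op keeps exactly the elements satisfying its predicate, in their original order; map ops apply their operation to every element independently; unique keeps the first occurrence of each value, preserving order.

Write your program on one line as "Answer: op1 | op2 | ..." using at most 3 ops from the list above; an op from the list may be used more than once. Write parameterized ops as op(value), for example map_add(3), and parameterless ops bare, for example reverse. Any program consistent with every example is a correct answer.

map_neg | filter_lt(3)

Check, running the answer program on each example:
  [-29, 4, 15, 29, 42, 47, 28, -35] -> [29, -4, -15, -29, -42, -47, -28, 35] -> [-4, -15, -29, -42, -47, -28]
  [36, 28, -17, -30, 47, -22] -> [-36, -28, 17, 30, -47, 22] -> [-36, -28, -47]
  [18, -32, -36, 42, 41] -> [-18, 32, 36, -42, -41] -> [-18, -42, -41]
  [11, 36, 35, 24, -36, -48, -2, 19, 34] -> [-11, -36, -35, -24, 36, 48, 2, -19, -34] -> [-11, -36, -35, -24, 2, -19, -34]
  [20, 0, 41, -4, 44, -20] -> [-20, 0, -41, 4, -44, 20] -> [-20, 0, -41, -44]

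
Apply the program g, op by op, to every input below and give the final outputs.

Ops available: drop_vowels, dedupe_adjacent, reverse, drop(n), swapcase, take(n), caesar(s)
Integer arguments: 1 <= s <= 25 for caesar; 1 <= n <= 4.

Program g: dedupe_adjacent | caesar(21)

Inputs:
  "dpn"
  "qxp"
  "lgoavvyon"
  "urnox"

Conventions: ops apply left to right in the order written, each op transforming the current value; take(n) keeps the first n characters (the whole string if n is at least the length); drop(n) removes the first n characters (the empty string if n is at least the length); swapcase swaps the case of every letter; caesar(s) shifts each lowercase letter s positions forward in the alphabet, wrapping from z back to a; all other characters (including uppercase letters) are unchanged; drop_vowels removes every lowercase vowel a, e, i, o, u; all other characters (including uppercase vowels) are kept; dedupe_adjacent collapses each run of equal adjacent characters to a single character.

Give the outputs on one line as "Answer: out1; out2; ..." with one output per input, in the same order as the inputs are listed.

Execution, op by op:
  "dpn" -> "dpn" -> "yki"
  "qxp" -> "qxp" -> "lsk"
  "lgoavvyon" -> "lgoavyon" -> "gbjvqtji"
  "urnox" -> "urnox" -> "pmijs"

"yki"; "lsk"; "gbjvqtji"; "pmijs"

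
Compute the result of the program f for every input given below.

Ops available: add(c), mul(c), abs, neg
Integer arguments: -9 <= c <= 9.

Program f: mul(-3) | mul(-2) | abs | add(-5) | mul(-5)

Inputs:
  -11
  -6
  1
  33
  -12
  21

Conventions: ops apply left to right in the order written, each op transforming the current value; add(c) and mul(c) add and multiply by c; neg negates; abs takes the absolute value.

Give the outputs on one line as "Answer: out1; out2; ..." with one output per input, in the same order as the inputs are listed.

Execution, op by op:
  -11 -> 33 -> -66 -> 66 -> 61 -> -305
  -6 -> 18 -> -36 -> 36 -> 31 -> -155
  1 -> -3 -> 6 -> 6 -> 1 -> -5
  33 -> -99 -> 198 -> 198 -> 193 -> -965
  -12 -> 36 -> -72 -> 72 -> 67 -> -335
  21 -> -63 -> 126 -> 126 -> 121 -> -605

-305; -155; -5; -965; -335; -605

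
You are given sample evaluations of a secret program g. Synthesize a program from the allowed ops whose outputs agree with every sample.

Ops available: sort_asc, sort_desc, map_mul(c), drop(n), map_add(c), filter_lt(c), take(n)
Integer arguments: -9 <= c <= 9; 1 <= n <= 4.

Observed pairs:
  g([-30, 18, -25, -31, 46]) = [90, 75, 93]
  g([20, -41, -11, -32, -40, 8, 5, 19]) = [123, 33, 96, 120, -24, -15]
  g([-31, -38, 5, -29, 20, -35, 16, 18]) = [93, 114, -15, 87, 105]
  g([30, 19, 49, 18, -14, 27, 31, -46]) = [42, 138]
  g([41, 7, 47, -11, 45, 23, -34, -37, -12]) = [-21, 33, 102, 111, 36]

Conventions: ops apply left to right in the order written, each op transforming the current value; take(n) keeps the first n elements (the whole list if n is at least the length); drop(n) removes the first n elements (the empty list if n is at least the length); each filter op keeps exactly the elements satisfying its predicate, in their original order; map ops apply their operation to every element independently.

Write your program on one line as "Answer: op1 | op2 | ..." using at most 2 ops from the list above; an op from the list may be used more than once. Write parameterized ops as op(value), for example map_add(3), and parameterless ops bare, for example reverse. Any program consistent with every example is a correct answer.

filter_lt(9) | map_mul(-3)

Check, running the answer program on each example:
  [-30, 18, -25, -31, 46] -> [-30, -25, -31] -> [90, 75, 93]
  [20, -41, -11, -32, -40, 8, 5, 19] -> [-41, -11, -32, -40, 8, 5] -> [123, 33, 96, 120, -24, -15]
  [-31, -38, 5, -29, 20, -35, 16, 18] -> [-31, -38, 5, -29, -35] -> [93, 114, -15, 87, 105]
  [30, 19, 49, 18, -14, 27, 31, -46] -> [-14, -46] -> [42, 138]
  [41, 7, 47, -11, 45, 23, -34, -37, -12] -> [7, -11, -34, -37, -12] -> [-21, 33, 102, 111, 36]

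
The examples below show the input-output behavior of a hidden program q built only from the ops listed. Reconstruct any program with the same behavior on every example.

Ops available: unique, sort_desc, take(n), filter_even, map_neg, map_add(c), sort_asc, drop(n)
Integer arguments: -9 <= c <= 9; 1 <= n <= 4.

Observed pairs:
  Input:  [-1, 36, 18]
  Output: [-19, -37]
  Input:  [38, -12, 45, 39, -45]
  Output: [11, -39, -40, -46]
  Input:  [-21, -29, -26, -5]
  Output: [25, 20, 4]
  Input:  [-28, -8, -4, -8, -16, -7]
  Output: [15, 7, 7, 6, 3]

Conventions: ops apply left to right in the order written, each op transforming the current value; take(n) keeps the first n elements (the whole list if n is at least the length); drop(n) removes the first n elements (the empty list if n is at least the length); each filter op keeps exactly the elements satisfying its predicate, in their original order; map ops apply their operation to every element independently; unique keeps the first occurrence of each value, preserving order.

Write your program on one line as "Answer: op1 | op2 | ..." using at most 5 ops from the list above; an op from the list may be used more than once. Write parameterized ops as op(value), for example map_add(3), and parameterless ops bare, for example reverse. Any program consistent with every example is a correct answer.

sort_desc | sort_asc | map_neg | map_add(-1) | drop(1)

Check, running the answer program on each example:
  [-1, 36, 18] -> [36, 18, -1] -> [-1, 18, 36] -> [1, -18, -36] -> [0, -19, -37] -> [-19, -37]
  [38, -12, 45, 39, -45] -> [45, 39, 38, -12, -45] -> [-45, -12, 38, 39, 45] -> [45, 12, -38, -39, -45] -> [44, 11, -39, -40, -46] -> [11, -39, -40, -46]
  [-21, -29, -26, -5] -> [-5, -21, -26, -29] -> [-29, -26, -21, -5] -> [29, 26, 21, 5] -> [28, 25, 20, 4] -> [25, 20, 4]
  [-28, -8, -4, -8, -16, -7] -> [-4, -7, -8, -8, -16, -28] -> [-28, -16, -8, -8, -7, -4] -> [28, 16, 8, 8, 7, 4] -> [27, 15, 7, 7, 6, 3] -> [15, 7, 7, 6, 3]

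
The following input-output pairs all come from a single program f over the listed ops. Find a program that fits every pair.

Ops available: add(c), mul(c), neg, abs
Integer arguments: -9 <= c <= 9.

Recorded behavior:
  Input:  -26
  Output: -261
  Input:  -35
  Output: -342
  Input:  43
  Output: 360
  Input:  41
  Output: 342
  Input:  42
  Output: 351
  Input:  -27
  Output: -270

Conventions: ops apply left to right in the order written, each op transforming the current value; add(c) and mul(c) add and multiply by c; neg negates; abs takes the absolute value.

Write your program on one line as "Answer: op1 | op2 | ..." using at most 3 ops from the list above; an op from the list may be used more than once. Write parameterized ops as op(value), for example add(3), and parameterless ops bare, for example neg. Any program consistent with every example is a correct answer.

add(2) | add(-5) | mul(9)

Check, running the answer program on each example:
  -26 -> -24 -> -29 -> -261
  -35 -> -33 -> -38 -> -342
  43 -> 45 -> 40 -> 360
  41 -> 43 -> 38 -> 342
  42 -> 44 -> 39 -> 351
  -27 -> -25 -> -30 -> -270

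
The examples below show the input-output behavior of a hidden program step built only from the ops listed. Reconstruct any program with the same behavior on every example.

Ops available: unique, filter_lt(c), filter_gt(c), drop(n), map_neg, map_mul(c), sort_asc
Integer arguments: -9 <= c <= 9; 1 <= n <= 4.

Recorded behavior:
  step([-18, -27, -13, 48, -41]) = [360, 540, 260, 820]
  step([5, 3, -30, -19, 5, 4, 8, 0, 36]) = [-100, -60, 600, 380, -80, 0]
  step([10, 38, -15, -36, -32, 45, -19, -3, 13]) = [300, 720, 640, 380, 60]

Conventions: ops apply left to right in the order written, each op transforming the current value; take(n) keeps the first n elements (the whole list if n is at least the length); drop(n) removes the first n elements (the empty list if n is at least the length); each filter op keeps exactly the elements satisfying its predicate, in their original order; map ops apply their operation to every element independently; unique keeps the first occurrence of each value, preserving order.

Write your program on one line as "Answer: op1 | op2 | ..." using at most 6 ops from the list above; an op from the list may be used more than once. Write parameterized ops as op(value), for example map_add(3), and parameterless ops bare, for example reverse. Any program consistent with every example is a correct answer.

unique | map_neg | filter_gt(-7) | map_mul(4) | map_mul(5)

Check, running the answer program on each example:
  [-18, -27, -13, 48, -41] -> [-18, -27, -13, 48, -41] -> [18, 27, 13, -48, 41] -> [18, 27, 13, 41] -> [72, 108, 52, 164] -> [360, 540, 260, 820]
  [5, 3, -30, -19, 5, 4, 8, 0, 36] -> [5, 3, -30, -19, 4, 8, 0, 36] -> [-5, -3, 30, 19, -4, -8, 0, -36] -> [-5, -3, 30, 19, -4, 0] -> [-20, -12, 120, 76, -16, 0] -> [-100, -60, 600, 380, -80, 0]
  [10, 38, -15, -36, -32, 45, -19, -3, 13] -> [10, 38, -15, -36, -32, 45, -19, -3, 13] -> [-10, -38, 15, 36, 32, -45, 19, 3, -13] -> [15, 36, 32, 19, 3] -> [60, 144, 128, 76, 12] -> [300, 720, 640, 380, 60]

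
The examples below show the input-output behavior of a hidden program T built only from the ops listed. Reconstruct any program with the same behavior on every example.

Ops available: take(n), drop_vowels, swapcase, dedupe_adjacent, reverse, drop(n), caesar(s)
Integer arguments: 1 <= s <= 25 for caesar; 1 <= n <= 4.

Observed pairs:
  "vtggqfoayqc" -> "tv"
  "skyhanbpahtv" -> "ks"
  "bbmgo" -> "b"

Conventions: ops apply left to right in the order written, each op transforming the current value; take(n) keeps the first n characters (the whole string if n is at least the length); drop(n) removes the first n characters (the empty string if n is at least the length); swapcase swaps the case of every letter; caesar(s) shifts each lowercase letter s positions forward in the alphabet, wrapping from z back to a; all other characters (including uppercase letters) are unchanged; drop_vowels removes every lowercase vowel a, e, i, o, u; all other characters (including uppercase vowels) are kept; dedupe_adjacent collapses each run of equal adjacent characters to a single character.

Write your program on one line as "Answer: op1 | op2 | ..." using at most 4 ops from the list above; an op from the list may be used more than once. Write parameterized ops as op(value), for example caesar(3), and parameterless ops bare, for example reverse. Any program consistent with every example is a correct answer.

take(2) | reverse | dedupe_adjacent

Check, running the answer program on each example:
  "vtggqfoayqc" -> "vt" -> "tv" -> "tv"
  "skyhanbpahtv" -> "sk" -> "ks" -> "ks"
  "bbmgo" -> "bb" -> "bb" -> "b"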